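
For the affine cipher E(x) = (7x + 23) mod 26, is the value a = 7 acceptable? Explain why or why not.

Step 1: Compute gcd(7, 26).
Step 2: gcd(7, 26) = 1.
Since gcd = 1, 7 is coprime with 26, so it is a valid key.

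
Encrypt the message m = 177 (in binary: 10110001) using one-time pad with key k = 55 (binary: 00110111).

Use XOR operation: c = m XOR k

Step 1: Write out the XOR operation bit by bit:
  Message: 10110001
  Key:     00110111
  XOR:     10000110
Step 2: Convert to decimal: 10000110 = 134.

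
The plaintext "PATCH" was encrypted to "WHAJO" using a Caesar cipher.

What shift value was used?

Step 1: Compare first letters: P (position 15) -> W (position 22).
Step 2: Shift = (22 - 15) mod 26 = 7.
The shift value is 7.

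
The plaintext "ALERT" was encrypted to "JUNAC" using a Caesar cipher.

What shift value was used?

Step 1: Compare first letters: A (position 0) -> J (position 9).
Step 2: Shift = (9 - 0) mod 26 = 9.
The shift value is 9.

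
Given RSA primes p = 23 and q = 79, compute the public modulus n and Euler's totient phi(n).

Step 1: n = p * q = 23 * 79 = 1817.
Step 2: phi(n) = (p-1)(q-1) = 22 * 78 = 1716.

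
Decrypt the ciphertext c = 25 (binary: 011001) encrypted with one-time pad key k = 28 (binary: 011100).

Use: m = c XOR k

Step 1: XOR ciphertext with key:
  Ciphertext: 011001
  Key:        011100
  XOR:        000101
Step 2: Plaintext = 000101 = 5 in decimal.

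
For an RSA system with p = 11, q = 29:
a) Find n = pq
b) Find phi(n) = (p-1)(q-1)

Step 1: n = p * q = 11 * 29 = 319.
Step 2: phi(n) = (p-1)(q-1) = 10 * 28 = 280.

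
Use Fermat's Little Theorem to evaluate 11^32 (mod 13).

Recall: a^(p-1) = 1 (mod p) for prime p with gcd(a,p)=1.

Step 1: Since 13 is prime, by Fermat's Little Theorem: 11^12 = 1 (mod 13).
Step 2: Reduce exponent: 32 mod 12 = 8.
Step 3: So 11^32 = 11^8 (mod 13).
Step 4: 11^8 mod 13 = 9.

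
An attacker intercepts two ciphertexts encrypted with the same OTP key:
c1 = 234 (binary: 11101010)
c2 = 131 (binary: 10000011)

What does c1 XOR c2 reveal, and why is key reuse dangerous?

Step 1: c1 XOR c2 = (m1 XOR k) XOR (m2 XOR k).
Step 2: By XOR associativity/commutativity: = m1 XOR m2 XOR k XOR k = m1 XOR m2.
Step 3: 11101010 XOR 10000011 = 01101001 = 105.
Step 4: The key cancels out! An attacker learns m1 XOR m2 = 105, revealing the relationship between plaintexts.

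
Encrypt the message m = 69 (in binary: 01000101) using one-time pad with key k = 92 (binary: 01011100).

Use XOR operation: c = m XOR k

Step 1: Write out the XOR operation bit by bit:
  Message: 01000101
  Key:     01011100
  XOR:     00011001
Step 2: Convert to decimal: 00011001 = 25.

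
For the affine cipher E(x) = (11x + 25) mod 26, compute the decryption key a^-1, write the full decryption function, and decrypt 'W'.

Step 1: Find a^-1, the modular inverse of 11 mod 26.
Step 2: We need 11 * a^-1 = 1 (mod 26).
Step 3: 11 * 19 = 209 = 8 * 26 + 1, so a^-1 = 19.
Step 4: D(y) = 19(y - 25) mod 26.
Step 5: Apply to 'W' (y = 22): D(22) = 19 * (22 - 25) mod 26 = 19 * -3 mod 26 = 21 -> 'V'.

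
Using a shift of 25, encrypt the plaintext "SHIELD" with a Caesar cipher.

Step 1: For each letter, shift forward by 25 positions (mod 26).
  S (position 18) -> position (18+25) mod 26 = 17 -> R
  H (position 7) -> position (7+25) mod 26 = 6 -> G
  I (position 8) -> position (8+25) mod 26 = 7 -> H
  E (position 4) -> position (4+25) mod 26 = 3 -> D
  L (position 11) -> position (11+25) mod 26 = 10 -> K
  D (position 3) -> position (3+25) mod 26 = 2 -> C
Result: RGHDKC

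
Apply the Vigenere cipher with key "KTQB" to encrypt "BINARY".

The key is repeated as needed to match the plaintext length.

Step 1: Repeat key to match plaintext length:
  Plaintext: BINARY
  Key:       KTQBKT
Step 2: Encrypt each letter:
  B(1) + K(10) = (1+10) mod 26 = 11 = L
  I(8) + T(19) = (8+19) mod 26 = 1 = B
  N(13) + Q(16) = (13+16) mod 26 = 3 = D
  A(0) + B(1) = (0+1) mod 26 = 1 = B
  R(17) + K(10) = (17+10) mod 26 = 1 = B
  Y(24) + T(19) = (24+19) mod 26 = 17 = R
Ciphertext: LBDBBR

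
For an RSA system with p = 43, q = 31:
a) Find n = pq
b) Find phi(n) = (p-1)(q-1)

Step 1: n = p * q = 43 * 31 = 1333.
Step 2: phi(n) = (p-1)(q-1) = 42 * 30 = 1260.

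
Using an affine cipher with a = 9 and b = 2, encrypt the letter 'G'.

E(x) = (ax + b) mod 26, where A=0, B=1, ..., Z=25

Step 1: Convert 'G' to number: x = 6.
Step 2: E(6) = (9 * 6 + 2) mod 26 = 56 mod 26 = 4.
Step 3: Convert 4 back to letter: E.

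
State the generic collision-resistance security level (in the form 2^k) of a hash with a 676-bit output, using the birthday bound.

Step 1: The birthday paradox gives collision probability ~50% after sqrt(2^n) = 2^(n/2) hashes.
Step 2: For 676-bit output: 2^(676/2) = 2^338.
Step 3: Approximately 2^338 hash computations needed.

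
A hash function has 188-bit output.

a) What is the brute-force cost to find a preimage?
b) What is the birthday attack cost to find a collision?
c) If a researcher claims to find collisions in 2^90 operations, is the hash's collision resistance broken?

Step 1: Preimage resistance requires brute-force of 2^188 operations.
Step 2: Collision resistance (birthday bound) = 2^(188/2) = 2^94.
Step 3: The claimed attack costs 2^90 operations.
Step 4: Since 2^90 < 2^94, the claimed attack beats the generic birthday bound, so collision resistance is broken.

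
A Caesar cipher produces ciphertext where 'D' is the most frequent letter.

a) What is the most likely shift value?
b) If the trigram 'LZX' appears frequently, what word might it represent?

Step 1: In English, 'E' is the most frequent letter (12.7%).
Step 2: The most frequent ciphertext letter is 'D' (position 3).
Step 3: Shift = (3 - 4) mod 26 = 25.
Step 4: Decrypt 'LZX' by shifting back 25:
  L -> M
  Z -> A
  X -> Y
Step 5: 'LZX' decrypts to 'MAY'.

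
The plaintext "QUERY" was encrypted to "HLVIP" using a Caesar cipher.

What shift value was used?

Step 1: Compare first letters: Q (position 16) -> H (position 7).
Step 2: Shift = (7 - 16) mod 26 = 17.
The shift value is 17.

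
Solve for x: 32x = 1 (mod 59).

Step 1: We need x such that 32 * x = 1 (mod 59).
Step 2: Using the extended Euclidean algorithm or trial:
  32 * 24 = 768 = 13 * 59 + 1.
Step 3: Since 768 mod 59 = 1, the inverse is x = 24.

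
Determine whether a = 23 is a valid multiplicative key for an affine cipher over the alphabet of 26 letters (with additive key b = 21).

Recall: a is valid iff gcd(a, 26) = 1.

Step 1: Compute gcd(23, 26).
Step 2: gcd(23, 26) = 1.
Since gcd = 1, 23 is coprime with 26, so it is a valid key.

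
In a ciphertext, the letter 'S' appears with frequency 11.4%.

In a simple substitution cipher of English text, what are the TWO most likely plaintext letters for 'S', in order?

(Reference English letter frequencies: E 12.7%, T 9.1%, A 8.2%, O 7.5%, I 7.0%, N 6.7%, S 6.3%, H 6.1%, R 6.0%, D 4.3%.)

Step 1: Observed frequency of 'S' is 11.4%.
Step 2: Compute distances to each reference frequency and sort:
  E (12.7%): difference = 1.3% <-- BEST
  T (9.1%): difference = 2.3% <-- RUNNER-UP
  A (8.2%): difference = 3.2%
  O (7.5%): difference = 3.9%
  I (7.0%): difference = 4.4%
Step 3: Most likely is 'E' (12.7%, diff 1.3%); second most likely is 'T' (9.1%, diff 2.3%).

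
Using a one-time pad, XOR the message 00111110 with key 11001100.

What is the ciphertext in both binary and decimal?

Step 1: Write out the XOR operation bit by bit:
  Message: 00111110
  Key:     11001100
  XOR:     11110010
Step 2: Convert to decimal: 11110010 = 242.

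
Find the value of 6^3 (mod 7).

Step 1: Compute 6^3 mod 7 step by step, reducing modulo 7 at each step.
  6^1 mod 7 = 6
  6^2 mod 7 = (6 * 6) mod 7 = 1
  6^3 mod 7 = (1 * 6) mod 7 = 6
Step 2: Result = 6.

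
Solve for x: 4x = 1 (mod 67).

Step 1: We need x such that 4 * x = 1 (mod 67).
Step 2: Using the extended Euclidean algorithm or trial:
  4 * 17 = 68 = 1 * 67 + 1.
Step 3: Since 68 mod 67 = 1, the inverse is x = 17.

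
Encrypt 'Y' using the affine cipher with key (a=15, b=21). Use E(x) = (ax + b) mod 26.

Step 1: Convert 'Y' to number: x = 24.
Step 2: E(24) = (15 * 24 + 21) mod 26 = 381 mod 26 = 17.
Step 3: Convert 17 back to letter: R.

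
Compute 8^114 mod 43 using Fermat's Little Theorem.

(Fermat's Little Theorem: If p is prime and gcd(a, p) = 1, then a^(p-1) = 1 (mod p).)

Step 1: Since 43 is prime, by Fermat's Little Theorem: 8^42 = 1 (mod 43).
Step 2: Reduce exponent: 114 mod 42 = 30.
Step 3: So 8^114 = 8^30 (mod 43).
Step 4: 8^30 mod 43 = 21.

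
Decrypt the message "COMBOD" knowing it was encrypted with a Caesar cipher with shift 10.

Step 1: Reverse the shift by subtracting 10 from each letter position.
  C (position 2) -> position (2-10) mod 26 = 18 -> S
  O (position 14) -> position (14-10) mod 26 = 4 -> E
  M (position 12) -> position (12-10) mod 26 = 2 -> C
  B (position 1) -> position (1-10) mod 26 = 17 -> R
  O (position 14) -> position (14-10) mod 26 = 4 -> E
  D (position 3) -> position (3-10) mod 26 = 19 -> T
Decrypted message: SECRET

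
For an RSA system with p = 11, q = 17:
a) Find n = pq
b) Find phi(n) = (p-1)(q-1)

Step 1: n = p * q = 11 * 17 = 187.
Step 2: phi(n) = (p-1)(q-1) = 10 * 16 = 160.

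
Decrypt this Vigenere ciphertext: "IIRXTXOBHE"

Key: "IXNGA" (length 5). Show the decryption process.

Step 1: Key 'IXNGA' has length 5. Extended key: IXNGAIXNGA
Step 2: Decrypt each position:
  I(8) - I(8) = 0 = A
  I(8) - X(23) = 11 = L
  R(17) - N(13) = 4 = E
  X(23) - G(6) = 17 = R
  T(19) - A(0) = 19 = T
  X(23) - I(8) = 15 = P
  O(14) - X(23) = 17 = R
  B(1) - N(13) = 14 = O
  H(7) - G(6) = 1 = B
  E(4) - A(0) = 4 = E
Plaintext: ALERTPROBE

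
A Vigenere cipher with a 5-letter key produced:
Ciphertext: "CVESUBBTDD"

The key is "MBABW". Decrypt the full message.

Step 1: Key 'MBABW' has length 5. Extended key: MBABWMBABW
Step 2: Decrypt each position:
  C(2) - M(12) = 16 = Q
  V(21) - B(1) = 20 = U
  E(4) - A(0) = 4 = E
  S(18) - B(1) = 17 = R
  U(20) - W(22) = 24 = Y
  B(1) - M(12) = 15 = P
  B(1) - B(1) = 0 = A
  T(19) - A(0) = 19 = T
  D(3) - B(1) = 2 = C
  D(3) - W(22) = 7 = H
Plaintext: QUERYPATCH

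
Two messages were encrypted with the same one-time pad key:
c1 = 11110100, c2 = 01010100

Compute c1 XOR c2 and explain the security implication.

Step 1: c1 XOR c2 = (m1 XOR k) XOR (m2 XOR k).
Step 2: By XOR associativity/commutativity: = m1 XOR m2 XOR k XOR k = m1 XOR m2.
Step 3: 11110100 XOR 01010100 = 10100000 = 160.
Step 4: The key cancels out! An attacker learns m1 XOR m2 = 160, revealing the relationship between plaintexts.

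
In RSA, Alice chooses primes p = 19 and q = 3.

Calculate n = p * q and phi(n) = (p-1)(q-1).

Step 1: n = p * q = 19 * 3 = 57.
Step 2: phi(n) = (p-1)(q-1) = 18 * 2 = 36.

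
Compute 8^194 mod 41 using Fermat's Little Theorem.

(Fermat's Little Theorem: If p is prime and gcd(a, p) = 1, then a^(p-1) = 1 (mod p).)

Step 1: Since 41 is prime, by Fermat's Little Theorem: 8^40 = 1 (mod 41).
Step 2: Reduce exponent: 194 mod 40 = 34.
Step 3: So 8^194 = 8^34 (mod 41).
Step 4: 8^34 mod 41 = 4.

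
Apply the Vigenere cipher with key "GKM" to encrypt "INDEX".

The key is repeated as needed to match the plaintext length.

Step 1: Repeat key to match plaintext length:
  Plaintext: INDEX
  Key:       GKMGK
Step 2: Encrypt each letter:
  I(8) + G(6) = (8+6) mod 26 = 14 = O
  N(13) + K(10) = (13+10) mod 26 = 23 = X
  D(3) + M(12) = (3+12) mod 26 = 15 = P
  E(4) + G(6) = (4+6) mod 26 = 10 = K
  X(23) + K(10) = (23+10) mod 26 = 7 = H
Ciphertext: OXPKH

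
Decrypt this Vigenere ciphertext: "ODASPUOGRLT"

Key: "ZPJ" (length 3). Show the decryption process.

Step 1: Key 'ZPJ' has length 3. Extended key: ZPJZPJZPJZP
Step 2: Decrypt each position:
  O(14) - Z(25) = 15 = P
  D(3) - P(15) = 14 = O
  A(0) - J(9) = 17 = R
  S(18) - Z(25) = 19 = T
  P(15) - P(15) = 0 = A
  U(20) - J(9) = 11 = L
  O(14) - Z(25) = 15 = P
  G(6) - P(15) = 17 = R
  R(17) - J(9) = 8 = I
  L(11) - Z(25) = 12 = M
  T(19) - P(15) = 4 = E
Plaintext: PORTALPRIME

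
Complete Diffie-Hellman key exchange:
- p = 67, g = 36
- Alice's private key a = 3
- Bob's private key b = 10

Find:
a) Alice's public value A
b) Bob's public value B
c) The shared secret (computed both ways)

Step 1: A = g^a mod p = 36^3 mod 67 = 24.
Step 2: B = g^b mod p = 36^10 mod 67 = 55.
Step 3: Alice computes s = B^a mod p = 55^3 mod 67 = 14.
Step 4: Bob computes s = A^b mod p = 24^10 mod 67 = 14.
Both sides agree: shared secret = 14.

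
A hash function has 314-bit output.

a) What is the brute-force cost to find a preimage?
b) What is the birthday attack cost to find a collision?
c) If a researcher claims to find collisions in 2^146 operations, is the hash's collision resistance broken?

Step 1: Preimage resistance requires brute-force of 2^314 operations.
Step 2: Collision resistance (birthday bound) = 2^(314/2) = 2^157.
Step 3: The claimed attack costs 2^146 operations.
Step 4: Since 2^146 < 2^157, the claimed attack beats the generic birthday bound, so collision resistance is broken.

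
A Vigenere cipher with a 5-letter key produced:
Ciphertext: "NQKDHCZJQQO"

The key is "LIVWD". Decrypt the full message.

Step 1: Key 'LIVWD' has length 5. Extended key: LIVWDLIVWDL
Step 2: Decrypt each position:
  N(13) - L(11) = 2 = C
  Q(16) - I(8) = 8 = I
  K(10) - V(21) = 15 = P
  D(3) - W(22) = 7 = H
  H(7) - D(3) = 4 = E
  C(2) - L(11) = 17 = R
  Z(25) - I(8) = 17 = R
  J(9) - V(21) = 14 = O
  Q(16) - W(22) = 20 = U
  Q(16) - D(3) = 13 = N
  O(14) - L(11) = 3 = D
Plaintext: CIPHERROUND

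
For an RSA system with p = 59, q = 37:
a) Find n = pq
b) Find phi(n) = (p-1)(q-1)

Step 1: n = p * q = 59 * 37 = 2183.
Step 2: phi(n) = (p-1)(q-1) = 58 * 36 = 2088.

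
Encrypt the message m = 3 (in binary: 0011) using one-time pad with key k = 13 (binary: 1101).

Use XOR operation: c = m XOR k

Step 1: Write out the XOR operation bit by bit:
  Message: 0011
  Key:     1101
  XOR:     1110
Step 2: Convert to decimal: 1110 = 14.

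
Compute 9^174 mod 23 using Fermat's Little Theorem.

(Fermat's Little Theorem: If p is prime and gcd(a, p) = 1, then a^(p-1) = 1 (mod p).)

Step 1: Since 23 is prime, by Fermat's Little Theorem: 9^22 = 1 (mod 23).
Step 2: Reduce exponent: 174 mod 22 = 20.
Step 3: So 9^174 = 9^20 (mod 23).
Step 4: 9^20 mod 23 = 2.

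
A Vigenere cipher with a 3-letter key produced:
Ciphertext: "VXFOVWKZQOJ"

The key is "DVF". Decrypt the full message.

Step 1: Key 'DVF' has length 3. Extended key: DVFDVFDVFDV
Step 2: Decrypt each position:
  V(21) - D(3) = 18 = S
  X(23) - V(21) = 2 = C
  F(5) - F(5) = 0 = A
  O(14) - D(3) = 11 = L
  V(21) - V(21) = 0 = A
  W(22) - F(5) = 17 = R
  K(10) - D(3) = 7 = H
  Z(25) - V(21) = 4 = E
  Q(16) - F(5) = 11 = L
  O(14) - D(3) = 11 = L
  J(9) - V(21) = 14 = O
Plaintext: SCALARHELLO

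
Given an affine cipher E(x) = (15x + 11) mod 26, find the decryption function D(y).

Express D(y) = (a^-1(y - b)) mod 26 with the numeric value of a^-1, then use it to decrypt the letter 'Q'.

Step 1: Find a^-1, the modular inverse of 15 mod 26.
Step 2: We need 15 * a^-1 = 1 (mod 26).
Step 3: 15 * 7 = 105 = 4 * 26 + 1, so a^-1 = 7.
Step 4: D(y) = 7(y - 11) mod 26.
Step 5: Apply to 'Q' (y = 16): D(16) = 7 * (16 - 11) mod 26 = 7 * 5 mod 26 = 9 -> 'J'.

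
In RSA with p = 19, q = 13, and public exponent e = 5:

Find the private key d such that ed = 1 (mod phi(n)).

Step 1: n = 19 * 13 = 247.
Step 2: phi(n) = 18 * 12 = 216.
Step 3: Find d such that 5 * d = 1 (mod 216).
Step 4: d = 5^(-1) mod 216 = 173.
Verification: 5 * 173 = 865 = 4 * 216 + 1.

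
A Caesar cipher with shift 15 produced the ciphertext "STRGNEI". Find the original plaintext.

Step 1: Reverse the shift by subtracting 15 from each letter position.
  S (position 18) -> position (18-15) mod 26 = 3 -> D
  T (position 19) -> position (19-15) mod 26 = 4 -> E
  R (position 17) -> position (17-15) mod 26 = 2 -> C
  G (position 6) -> position (6-15) mod 26 = 17 -> R
  N (position 13) -> position (13-15) mod 26 = 24 -> Y
  E (position 4) -> position (4-15) mod 26 = 15 -> P
  I (position 8) -> position (8-15) mod 26 = 19 -> T
Decrypted message: DECRYPT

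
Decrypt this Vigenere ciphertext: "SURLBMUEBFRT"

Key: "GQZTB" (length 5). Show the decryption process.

Step 1: Key 'GQZTB' has length 5. Extended key: GQZTBGQZTBGQ
Step 2: Decrypt each position:
  S(18) - G(6) = 12 = M
  U(20) - Q(16) = 4 = E
  R(17) - Z(25) = 18 = S
  L(11) - T(19) = 18 = S
  B(1) - B(1) = 0 = A
  M(12) - G(6) = 6 = G
  U(20) - Q(16) = 4 = E
  E(4) - Z(25) = 5 = F
  B(1) - T(19) = 8 = I
  F(5) - B(1) = 4 = E
  R(17) - G(6) = 11 = L
  T(19) - Q(16) = 3 = D
Plaintext: MESSAGEFIELD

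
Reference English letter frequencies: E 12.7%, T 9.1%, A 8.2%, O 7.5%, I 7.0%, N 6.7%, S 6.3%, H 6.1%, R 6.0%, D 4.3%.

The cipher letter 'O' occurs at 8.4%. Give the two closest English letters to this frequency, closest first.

Step 1: Observed frequency of 'O' is 8.4%.
Step 2: Compute distances to each reference frequency and sort:
  A (8.2%): difference = 0.2% <-- BEST
  T (9.1%): difference = 0.7% <-- RUNNER-UP
  O (7.5%): difference = 0.9%
  I (7.0%): difference = 1.4%
  N (6.7%): difference = 1.7%
Step 3: Most likely is 'A' (8.2%, diff 0.2%); second most likely is 'T' (9.1%, diff 0.7%).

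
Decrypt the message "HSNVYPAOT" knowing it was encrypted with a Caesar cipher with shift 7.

Step 1: Reverse the shift by subtracting 7 from each letter position.
  H (position 7) -> position (7-7) mod 26 = 0 -> A
  S (position 18) -> position (18-7) mod 26 = 11 -> L
  N (position 13) -> position (13-7) mod 26 = 6 -> G
  V (position 21) -> position (21-7) mod 26 = 14 -> O
  Y (position 24) -> position (24-7) mod 26 = 17 -> R
  P (position 15) -> position (15-7) mod 26 = 8 -> I
  A (position 0) -> position (0-7) mod 26 = 19 -> T
  O (position 14) -> position (14-7) mod 26 = 7 -> H
  T (position 19) -> position (19-7) mod 26 = 12 -> M
Decrypted message: ALGORITHM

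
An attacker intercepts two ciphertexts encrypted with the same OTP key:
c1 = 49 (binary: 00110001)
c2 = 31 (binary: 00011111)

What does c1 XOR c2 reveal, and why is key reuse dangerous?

Step 1: c1 XOR c2 = (m1 XOR k) XOR (m2 XOR k).
Step 2: By XOR associativity/commutativity: = m1 XOR m2 XOR k XOR k = m1 XOR m2.
Step 3: 00110001 XOR 00011111 = 00101110 = 46.
Step 4: The key cancels out! An attacker learns m1 XOR m2 = 46, revealing the relationship between plaintexts.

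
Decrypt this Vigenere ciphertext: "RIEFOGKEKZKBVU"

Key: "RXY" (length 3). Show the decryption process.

Step 1: Key 'RXY' has length 3. Extended key: RXYRXYRXYRXYRX
Step 2: Decrypt each position:
  R(17) - R(17) = 0 = A
  I(8) - X(23) = 11 = L
  E(4) - Y(24) = 6 = G
  F(5) - R(17) = 14 = O
  O(14) - X(23) = 17 = R
  G(6) - Y(24) = 8 = I
  K(10) - R(17) = 19 = T
  E(4) - X(23) = 7 = H
  K(10) - Y(24) = 12 = M
  Z(25) - R(17) = 8 = I
  K(10) - X(23) = 13 = N
  B(1) - Y(24) = 3 = D
  V(21) - R(17) = 4 = E
  U(20) - X(23) = 23 = X
Plaintext: ALGORITHMINDEX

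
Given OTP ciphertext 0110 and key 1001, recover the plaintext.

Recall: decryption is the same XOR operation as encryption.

Step 1: XOR ciphertext with key:
  Ciphertext: 0110
  Key:        1001
  XOR:        1111
Step 2: Plaintext = 1111 = 15 in decimal.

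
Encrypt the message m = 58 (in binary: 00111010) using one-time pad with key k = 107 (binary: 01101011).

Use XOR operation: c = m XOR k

Step 1: Write out the XOR operation bit by bit:
  Message: 00111010
  Key:     01101011
  XOR:     01010001
Step 2: Convert to decimal: 01010001 = 81.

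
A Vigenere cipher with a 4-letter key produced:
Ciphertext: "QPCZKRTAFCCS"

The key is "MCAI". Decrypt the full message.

Step 1: Key 'MCAI' has length 4. Extended key: MCAIMCAIMCAI
Step 2: Decrypt each position:
  Q(16) - M(12) = 4 = E
  P(15) - C(2) = 13 = N
  C(2) - A(0) = 2 = C
  Z(25) - I(8) = 17 = R
  K(10) - M(12) = 24 = Y
  R(17) - C(2) = 15 = P
  T(19) - A(0) = 19 = T
  A(0) - I(8) = 18 = S
  F(5) - M(12) = 19 = T
  C(2) - C(2) = 0 = A
  C(2) - A(0) = 2 = C
  S(18) - I(8) = 10 = K
Plaintext: ENCRYPTSTACK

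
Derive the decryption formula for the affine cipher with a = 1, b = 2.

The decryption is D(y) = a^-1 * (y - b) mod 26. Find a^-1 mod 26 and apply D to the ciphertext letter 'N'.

Step 1: Find a^-1, the modular inverse of 1 mod 26.
Step 2: We need 1 * a^-1 = 1 (mod 26).
Step 3: 1 * 1 = 1 = 0 * 26 + 1, so a^-1 = 1.
Step 4: D(y) = 1(y - 2) mod 26.
Step 5: Apply to 'N' (y = 13): D(13) = 1 * (13 - 2) mod 26 = 1 * 11 mod 26 = 11 -> 'L'.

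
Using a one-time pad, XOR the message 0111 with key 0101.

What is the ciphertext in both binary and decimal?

Step 1: Write out the XOR operation bit by bit:
  Message: 0111
  Key:     0101
  XOR:     0010
Step 2: Convert to decimal: 0010 = 2.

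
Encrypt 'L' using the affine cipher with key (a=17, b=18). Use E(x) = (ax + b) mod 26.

Step 1: Convert 'L' to number: x = 11.
Step 2: E(11) = (17 * 11 + 18) mod 26 = 205 mod 26 = 23.
Step 3: Convert 23 back to letter: X.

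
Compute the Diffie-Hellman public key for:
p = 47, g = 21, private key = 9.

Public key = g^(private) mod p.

Step 1: A = g^a mod p = 21^9 mod 47.
  21^1 mod 47 = 21
  21^2 mod 47 = (21 * 21) mod 47 = 18
  21^3 mod 47 = (18 * 21) mod 47 = 2
  21^4 mod 47 = (2 * 21) mod 47 = 42
  21^5 mod 47 = (42 * 21) mod 47 = 36
  21^6 mod 47 = (36 * 21) mod 47 = 4
  21^7 mod 47 = (4 * 21) mod 47 = 37
  21^8 mod 47 = (37 * 21) mod 47 = 25
  21^9 mod 47 = (25 * 21) mod 47 = 8
Result: A = 8.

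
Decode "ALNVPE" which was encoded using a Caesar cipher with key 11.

Step 1: Reverse the shift by subtracting 11 from each letter position.
  A (position 0) -> position (0-11) mod 26 = 15 -> P
  L (position 11) -> position (11-11) mod 26 = 0 -> A
  N (position 13) -> position (13-11) mod 26 = 2 -> C
  V (position 21) -> position (21-11) mod 26 = 10 -> K
  P (position 15) -> position (15-11) mod 26 = 4 -> E
  E (position 4) -> position (4-11) mod 26 = 19 -> T
Decrypted message: PACKET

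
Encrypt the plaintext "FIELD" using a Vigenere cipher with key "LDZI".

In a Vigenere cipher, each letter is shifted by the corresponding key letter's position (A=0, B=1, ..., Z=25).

Step 1: Repeat key to match plaintext length:
  Plaintext: FIELD
  Key:       LDZIL
Step 2: Encrypt each letter:
  F(5) + L(11) = (5+11) mod 26 = 16 = Q
  I(8) + D(3) = (8+3) mod 26 = 11 = L
  E(4) + Z(25) = (4+25) mod 26 = 3 = D
  L(11) + I(8) = (11+8) mod 26 = 19 = T
  D(3) + L(11) = (3+11) mod 26 = 14 = O
Ciphertext: QLDTO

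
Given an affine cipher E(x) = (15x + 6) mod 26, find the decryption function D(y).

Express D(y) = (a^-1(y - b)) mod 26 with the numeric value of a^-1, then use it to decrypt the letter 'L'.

Step 1: Find a^-1, the modular inverse of 15 mod 26.
Step 2: We need 15 * a^-1 = 1 (mod 26).
Step 3: 15 * 7 = 105 = 4 * 26 + 1, so a^-1 = 7.
Step 4: D(y) = 7(y - 6) mod 26.
Step 5: Apply to 'L' (y = 11): D(11) = 7 * (11 - 6) mod 26 = 7 * 5 mod 26 = 9 -> 'J'.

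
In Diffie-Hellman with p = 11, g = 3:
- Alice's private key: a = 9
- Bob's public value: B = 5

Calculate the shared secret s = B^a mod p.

Step 1: s = B^a mod p = 5^9 mod 11.
  5^1 mod 11 = 5
  5^2 mod 11 = (5 * 5) mod 11 = 3
  5^3 mod 11 = (3 * 5) mod 11 = 4
  5^4 mod 11 = (4 * 5) mod 11 = 9
  5^5 mod 11 = (9 * 5) mod 11 = 1
  5^6 mod 11 = (1 * 5) mod 11 = 5
  5^7 mod 11 = (5 * 5) mod 11 = 3
  5^8 mod 11 = (3 * 5) mod 11 = 4
  5^9 mod 11 = (4 * 5) mod 11 = 9
Result: shared secret = 9.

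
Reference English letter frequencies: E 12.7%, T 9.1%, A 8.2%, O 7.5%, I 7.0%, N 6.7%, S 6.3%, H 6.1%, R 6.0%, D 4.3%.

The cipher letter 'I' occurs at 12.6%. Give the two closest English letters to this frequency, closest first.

Step 1: Observed frequency of 'I' is 12.6%.
Step 2: Compute distances to each reference frequency and sort:
  E (12.7%): difference = 0.1% <-- BEST
  T (9.1%): difference = 3.5% <-- RUNNER-UP
  A (8.2%): difference = 4.4%
  O (7.5%): difference = 5.1%
  I (7.0%): difference = 5.6%
Step 3: Most likely is 'E' (12.7%, diff 0.1%); second most likely is 'T' (9.1%, diff 3.5%).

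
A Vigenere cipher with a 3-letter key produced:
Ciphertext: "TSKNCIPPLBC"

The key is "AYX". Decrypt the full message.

Step 1: Key 'AYX' has length 3. Extended key: AYXAYXAYXAY
Step 2: Decrypt each position:
  T(19) - A(0) = 19 = T
  S(18) - Y(24) = 20 = U
  K(10) - X(23) = 13 = N
  N(13) - A(0) = 13 = N
  C(2) - Y(24) = 4 = E
  I(8) - X(23) = 11 = L
  P(15) - A(0) = 15 = P
  P(15) - Y(24) = 17 = R
  L(11) - X(23) = 14 = O
  B(1) - A(0) = 1 = B
  C(2) - Y(24) = 4 = E
Plaintext: TUNNELPROBE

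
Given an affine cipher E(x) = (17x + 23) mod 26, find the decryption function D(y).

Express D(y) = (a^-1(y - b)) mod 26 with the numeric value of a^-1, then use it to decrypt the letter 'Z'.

Step 1: Find a^-1, the modular inverse of 17 mod 26.
Step 2: We need 17 * a^-1 = 1 (mod 26).
Step 3: 17 * 23 = 391 = 15 * 26 + 1, so a^-1 = 23.
Step 4: D(y) = 23(y - 23) mod 26.
Step 5: Apply to 'Z' (y = 25): D(25) = 23 * (25 - 23) mod 26 = 23 * 2 mod 26 = 20 -> 'U'.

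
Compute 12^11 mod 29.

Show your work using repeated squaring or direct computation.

Step 1: Compute 12^11 mod 29 step by step, reducing modulo 29 at each step.
  12^1 mod 29 = 12
  12^2 mod 29 = (12 * 12) mod 29 = 28
  12^3 mod 29 = (28 * 12) mod 29 = 17
  12^4 mod 29 = (17 * 12) mod 29 = 1
  12^5 mod 29 = (1 * 12) mod 29 = 12
  12^6 mod 29 = (12 * 12) mod 29 = 28
  12^7 mod 29 = (28 * 12) mod 29 = 17
  12^8 mod 29 = (17 * 12) mod 29 = 1
  12^9 mod 29 = (1 * 12) mod 29 = 12
  12^10 mod 29 = (12 * 12) mod 29 = 28
  12^11 mod 29 = (28 * 12) mod 29 = 17
Step 2: Result = 17.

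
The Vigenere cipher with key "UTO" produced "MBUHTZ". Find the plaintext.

Step 1: Extend key: UTOUTO
Step 2: Decrypt each letter (c - k) mod 26:
  M(12) - U(20) = (12-20) mod 26 = 18 = S
  B(1) - T(19) = (1-19) mod 26 = 8 = I
  U(20) - O(14) = (20-14) mod 26 = 6 = G
  H(7) - U(20) = (7-20) mod 26 = 13 = N
  T(19) - T(19) = (19-19) mod 26 = 0 = A
  Z(25) - O(14) = (25-14) mod 26 = 11 = L
Plaintext: SIGNAL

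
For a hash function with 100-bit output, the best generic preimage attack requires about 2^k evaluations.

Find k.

Step 1: The hash has a 100-bit output.
Step 2: Preimage resistance means: given a digest h(x), it should be infeasible to find any input that hashes to it.
With a 100-bit output there are 2^100 possible digests, so a generic brute-force preimage search costs about 2^100 evaluations.
Step 3: Security level = 100 bits.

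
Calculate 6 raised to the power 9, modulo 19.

Step 1: Compute 6^9 mod 19 step by step, reducing modulo 19 at each step.
  6^1 mod 19 = 6
  6^2 mod 19 = (6 * 6) mod 19 = 17
  6^3 mod 19 = (17 * 6) mod 19 = 7
  6^4 mod 19 = (7 * 6) mod 19 = 4
  6^5 mod 19 = (4 * 6) mod 19 = 5
  6^6 mod 19 = (5 * 6) mod 19 = 11
  6^7 mod 19 = (11 * 6) mod 19 = 9
  6^8 mod 19 = (9 * 6) mod 19 = 16
  6^9 mod 19 = (16 * 6) mod 19 = 1
Step 2: Result = 1.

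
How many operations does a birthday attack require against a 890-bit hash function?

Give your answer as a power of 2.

Step 1: The birthday paradox gives collision probability ~50% after sqrt(2^n) = 2^(n/2) hashes.
Step 2: For 890-bit output: 2^(890/2) = 2^445.
Step 3: Approximately 2^445 hash computations needed.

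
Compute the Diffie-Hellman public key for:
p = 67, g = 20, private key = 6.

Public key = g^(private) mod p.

Step 1: A = g^a mod p = 20^6 mod 67.
  20^1 mod 67 = 20
  20^2 mod 67 = (20 * 20) mod 67 = 65
  20^3 mod 67 = (65 * 20) mod 67 = 27
  20^4 mod 67 = (27 * 20) mod 67 = 4
  20^5 mod 67 = (4 * 20) mod 67 = 13
  20^6 mod 67 = (13 * 20) mod 67 = 59
Result: A = 59.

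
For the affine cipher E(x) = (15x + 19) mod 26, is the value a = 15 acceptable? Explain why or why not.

Step 1: Compute gcd(15, 26).
Step 2: gcd(15, 26) = 1.
Since gcd = 1, 15 is coprime with 26, so it is a valid key.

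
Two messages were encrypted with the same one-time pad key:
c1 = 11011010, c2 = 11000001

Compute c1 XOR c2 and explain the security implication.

Step 1: c1 XOR c2 = (m1 XOR k) XOR (m2 XOR k).
Step 2: By XOR associativity/commutativity: = m1 XOR m2 XOR k XOR k = m1 XOR m2.
Step 3: 11011010 XOR 11000001 = 00011011 = 27.
Step 4: The key cancels out! An attacker learns m1 XOR m2 = 27, revealing the relationship between plaintexts.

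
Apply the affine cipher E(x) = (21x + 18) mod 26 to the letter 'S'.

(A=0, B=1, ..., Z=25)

Step 1: Convert 'S' to number: x = 18.
Step 2: E(18) = (21 * 18 + 18) mod 26 = 396 mod 26 = 6.
Step 3: Convert 6 back to letter: G.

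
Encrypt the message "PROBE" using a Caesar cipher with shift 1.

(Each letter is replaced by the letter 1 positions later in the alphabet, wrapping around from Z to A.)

Step 1: For each letter, shift forward by 1 positions (mod 26).
  P (position 15) -> position (15+1) mod 26 = 16 -> Q
  R (position 17) -> position (17+1) mod 26 = 18 -> S
  O (position 14) -> position (14+1) mod 26 = 15 -> P
  B (position 1) -> position (1+1) mod 26 = 2 -> C
  E (position 4) -> position (4+1) mod 26 = 5 -> F
Result: QSPCF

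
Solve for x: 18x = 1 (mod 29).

Step 1: We need x such that 18 * x = 1 (mod 29).
Step 2: Using the extended Euclidean algorithm or trial:
  18 * 21 = 378 = 13 * 29 + 1.
Step 3: Since 378 mod 29 = 1, the inverse is x = 21.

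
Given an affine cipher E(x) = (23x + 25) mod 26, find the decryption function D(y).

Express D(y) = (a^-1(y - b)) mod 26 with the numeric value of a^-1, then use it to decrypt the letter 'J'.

Step 1: Find a^-1, the modular inverse of 23 mod 26.
Step 2: We need 23 * a^-1 = 1 (mod 26).
Step 3: 23 * 17 = 391 = 15 * 26 + 1, so a^-1 = 17.
Step 4: D(y) = 17(y - 25) mod 26.
Step 5: Apply to 'J' (y = 9): D(9) = 17 * (9 - 25) mod 26 = 17 * -16 mod 26 = 14 -> 'O'.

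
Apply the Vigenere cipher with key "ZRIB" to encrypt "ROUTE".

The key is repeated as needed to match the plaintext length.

Step 1: Repeat key to match plaintext length:
  Plaintext: ROUTE
  Key:       ZRIBZ
Step 2: Encrypt each letter:
  R(17) + Z(25) = (17+25) mod 26 = 16 = Q
  O(14) + R(17) = (14+17) mod 26 = 5 = F
  U(20) + I(8) = (20+8) mod 26 = 2 = C
  T(19) + B(1) = (19+1) mod 26 = 20 = U
  E(4) + Z(25) = (4+25) mod 26 = 3 = D
Ciphertext: QFCUD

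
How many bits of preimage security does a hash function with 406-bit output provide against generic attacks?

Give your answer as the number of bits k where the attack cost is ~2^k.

Step 1: The hash has a 406-bit output.
Step 2: Preimage resistance means: given a digest h(x), it should be infeasible to find any input that hashes to it.
With a 406-bit output there are 2^406 possible digests, so a generic brute-force preimage search costs about 2^406 evaluations.
Step 3: Security level = 406 bits.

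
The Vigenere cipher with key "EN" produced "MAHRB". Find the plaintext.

Step 1: Extend key: ENENE
Step 2: Decrypt each letter (c - k) mod 26:
  M(12) - E(4) = (12-4) mod 26 = 8 = I
  A(0) - N(13) = (0-13) mod 26 = 13 = N
  H(7) - E(4) = (7-4) mod 26 = 3 = D
  R(17) - N(13) = (17-13) mod 26 = 4 = E
  B(1) - E(4) = (1-4) mod 26 = 23 = X
Plaintext: INDEX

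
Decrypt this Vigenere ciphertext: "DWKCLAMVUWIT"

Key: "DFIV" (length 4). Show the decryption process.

Step 1: Key 'DFIV' has length 4. Extended key: DFIVDFIVDFIV
Step 2: Decrypt each position:
  D(3) - D(3) = 0 = A
  W(22) - F(5) = 17 = R
  K(10) - I(8) = 2 = C
  C(2) - V(21) = 7 = H
  L(11) - D(3) = 8 = I
  A(0) - F(5) = 21 = V
  M(12) - I(8) = 4 = E
  V(21) - V(21) = 0 = A
  U(20) - D(3) = 17 = R
  W(22) - F(5) = 17 = R
  I(8) - I(8) = 0 = A
  T(19) - V(21) = 24 = Y
Plaintext: ARCHIVEARRAY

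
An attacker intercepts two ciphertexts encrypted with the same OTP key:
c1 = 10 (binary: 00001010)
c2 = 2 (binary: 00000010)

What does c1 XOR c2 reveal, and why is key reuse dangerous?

Step 1: c1 XOR c2 = (m1 XOR k) XOR (m2 XOR k).
Step 2: By XOR associativity/commutativity: = m1 XOR m2 XOR k XOR k = m1 XOR m2.
Step 3: 00001010 XOR 00000010 = 00001000 = 8.
Step 4: The key cancels out! An attacker learns m1 XOR m2 = 8, revealing the relationship between plaintexts.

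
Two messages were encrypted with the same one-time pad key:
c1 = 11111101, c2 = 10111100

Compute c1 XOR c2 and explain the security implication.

Step 1: c1 XOR c2 = (m1 XOR k) XOR (m2 XOR k).
Step 2: By XOR associativity/commutativity: = m1 XOR m2 XOR k XOR k = m1 XOR m2.
Step 3: 11111101 XOR 10111100 = 01000001 = 65.
Step 4: The key cancels out! An attacker learns m1 XOR m2 = 65, revealing the relationship between plaintexts.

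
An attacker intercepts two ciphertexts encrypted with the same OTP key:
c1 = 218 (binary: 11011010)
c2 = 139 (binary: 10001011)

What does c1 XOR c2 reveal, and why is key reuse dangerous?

Step 1: c1 XOR c2 = (m1 XOR k) XOR (m2 XOR k).
Step 2: By XOR associativity/commutativity: = m1 XOR m2 XOR k XOR k = m1 XOR m2.
Step 3: 11011010 XOR 10001011 = 01010001 = 81.
Step 4: The key cancels out! An attacker learns m1 XOR m2 = 81, revealing the relationship between plaintexts.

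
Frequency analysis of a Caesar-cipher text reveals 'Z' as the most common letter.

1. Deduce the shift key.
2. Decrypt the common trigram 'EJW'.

Step 1: In English, 'E' is the most frequent letter (12.7%).
Step 2: The most frequent ciphertext letter is 'Z' (position 25).
Step 3: Shift = (25 - 4) mod 26 = 21.
Step 4: Decrypt 'EJW' by shifting back 21:
  E -> J
  J -> O
  W -> B
Step 5: 'EJW' decrypts to 'JOB'.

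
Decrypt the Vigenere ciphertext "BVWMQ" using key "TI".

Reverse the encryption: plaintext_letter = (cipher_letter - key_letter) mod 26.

Step 1: Extend key: TITIT
Step 2: Decrypt each letter (c - k) mod 26:
  B(1) - T(19) = (1-19) mod 26 = 8 = I
  V(21) - I(8) = (21-8) mod 26 = 13 = N
  W(22) - T(19) = (22-19) mod 26 = 3 = D
  M(12) - I(8) = (12-8) mod 26 = 4 = E
  Q(16) - T(19) = (16-19) mod 26 = 23 = X
Plaintext: INDEX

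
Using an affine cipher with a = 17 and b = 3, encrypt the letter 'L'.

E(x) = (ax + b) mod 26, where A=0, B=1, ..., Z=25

Step 1: Convert 'L' to number: x = 11.
Step 2: E(11) = (17 * 11 + 3) mod 26 = 190 mod 26 = 8.
Step 3: Convert 8 back to letter: I.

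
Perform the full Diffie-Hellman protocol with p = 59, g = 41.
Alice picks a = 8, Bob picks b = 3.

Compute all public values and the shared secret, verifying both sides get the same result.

Step 1: A = g^a mod p = 41^8 mod 59 = 48.
Step 2: B = g^b mod p = 41^3 mod 59 = 9.
Step 3: Alice computes s = B^a mod p = 9^8 mod 59 = 26.
Step 4: Bob computes s = A^b mod p = 48^3 mod 59 = 26.
Both sides agree: shared secret = 26.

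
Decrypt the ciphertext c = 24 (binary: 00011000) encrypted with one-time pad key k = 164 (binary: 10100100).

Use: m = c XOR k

Step 1: XOR ciphertext with key:
  Ciphertext: 00011000
  Key:        10100100
  XOR:        10111100
Step 2: Plaintext = 10111100 = 188 in decimal.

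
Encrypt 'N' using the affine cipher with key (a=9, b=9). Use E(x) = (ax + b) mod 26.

Step 1: Convert 'N' to number: x = 13.
Step 2: E(13) = (9 * 13 + 9) mod 26 = 126 mod 26 = 22.
Step 3: Convert 22 back to letter: W.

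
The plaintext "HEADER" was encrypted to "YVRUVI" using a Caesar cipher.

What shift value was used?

Step 1: Compare first letters: H (position 7) -> Y (position 24).
Step 2: Shift = (24 - 7) mod 26 = 17.
The shift value is 17.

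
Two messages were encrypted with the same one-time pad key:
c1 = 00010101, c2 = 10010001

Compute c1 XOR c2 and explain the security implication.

Step 1: c1 XOR c2 = (m1 XOR k) XOR (m2 XOR k).
Step 2: By XOR associativity/commutativity: = m1 XOR m2 XOR k XOR k = m1 XOR m2.
Step 3: 00010101 XOR 10010001 = 10000100 = 132.
Step 4: The key cancels out! An attacker learns m1 XOR m2 = 132, revealing the relationship between plaintexts.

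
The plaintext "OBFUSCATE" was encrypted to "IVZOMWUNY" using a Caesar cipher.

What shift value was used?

Step 1: Compare first letters: O (position 14) -> I (position 8).
Step 2: Shift = (8 - 14) mod 26 = 20.
The shift value is 20.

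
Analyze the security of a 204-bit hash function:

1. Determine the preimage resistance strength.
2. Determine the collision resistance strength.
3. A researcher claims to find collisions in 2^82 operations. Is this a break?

Step 1: Preimage resistance requires brute-force of 2^204 operations.
Step 2: Collision resistance (birthday bound) = 2^(204/2) = 2^102.
Step 3: The claimed attack costs 2^82 operations.
Step 4: Since 2^82 < 2^102, the claimed attack beats the generic birthday bound, so collision resistance is broken.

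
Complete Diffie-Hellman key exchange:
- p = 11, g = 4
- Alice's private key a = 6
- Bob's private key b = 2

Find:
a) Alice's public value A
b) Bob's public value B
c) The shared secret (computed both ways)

Step 1: A = g^a mod p = 4^6 mod 11 = 4.
Step 2: B = g^b mod p = 4^2 mod 11 = 5.
Step 3: Alice computes s = B^a mod p = 5^6 mod 11 = 5.
Step 4: Bob computes s = A^b mod p = 4^2 mod 11 = 5.
Both sides agree: shared secret = 5.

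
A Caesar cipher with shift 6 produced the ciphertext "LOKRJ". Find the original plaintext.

Step 1: Reverse the shift by subtracting 6 from each letter position.
  L (position 11) -> position (11-6) mod 26 = 5 -> F
  O (position 14) -> position (14-6) mod 26 = 8 -> I
  K (position 10) -> position (10-6) mod 26 = 4 -> E
  R (position 17) -> position (17-6) mod 26 = 11 -> L
  J (position 9) -> position (9-6) mod 26 = 3 -> D
Decrypted message: FIELD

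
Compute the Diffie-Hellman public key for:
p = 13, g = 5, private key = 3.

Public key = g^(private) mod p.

Step 1: A = g^a mod p = 5^3 mod 13.
  5^1 mod 13 = 5
  5^2 mod 13 = (5 * 5) mod 13 = 12
  5^3 mod 13 = (12 * 5) mod 13 = 8
Result: A = 8.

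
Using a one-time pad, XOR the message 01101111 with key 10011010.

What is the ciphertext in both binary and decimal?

Step 1: Write out the XOR operation bit by bit:
  Message: 01101111
  Key:     10011010
  XOR:     11110101
Step 2: Convert to decimal: 11110101 = 245.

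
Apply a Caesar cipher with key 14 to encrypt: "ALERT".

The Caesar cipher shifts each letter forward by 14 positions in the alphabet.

Step 1: For each letter, shift forward by 14 positions (mod 26).
  A (position 0) -> position (0+14) mod 26 = 14 -> O
  L (position 11) -> position (11+14) mod 26 = 25 -> Z
  E (position 4) -> position (4+14) mod 26 = 18 -> S
  R (position 17) -> position (17+14) mod 26 = 5 -> F
  T (position 19) -> position (19+14) mod 26 = 7 -> H
Result: OZSFH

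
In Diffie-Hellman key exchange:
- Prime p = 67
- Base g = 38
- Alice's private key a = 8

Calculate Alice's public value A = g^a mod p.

Step 1: A = g^a mod p = 38^8 mod 67.
  38^1 mod 67 = 38
  38^2 mod 67 = (38 * 38) mod 67 = 37
  38^3 mod 67 = (37 * 38) mod 67 = 66
  38^4 mod 67 = (66 * 38) mod 67 = 29
  38^5 mod 67 = (29 * 38) mod 67 = 30
  38^6 mod 67 = (30 * 38) mod 67 = 1
  38^7 mod 67 = (1 * 38) mod 67 = 38
  38^8 mod 67 = (38 * 38) mod 67 = 37
Result: A = 37.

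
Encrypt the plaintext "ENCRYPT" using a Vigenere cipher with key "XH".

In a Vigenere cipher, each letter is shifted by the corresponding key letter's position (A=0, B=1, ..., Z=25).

Step 1: Repeat key to match plaintext length:
  Plaintext: ENCRYPT
  Key:       XHXHXHX
Step 2: Encrypt each letter:
  E(4) + X(23) = (4+23) mod 26 = 1 = B
  N(13) + H(7) = (13+7) mod 26 = 20 = U
  C(2) + X(23) = (2+23) mod 26 = 25 = Z
  R(17) + H(7) = (17+7) mod 26 = 24 = Y
  Y(24) + X(23) = (24+23) mod 26 = 21 = V
  P(15) + H(7) = (15+7) mod 26 = 22 = W
  T(19) + X(23) = (19+23) mod 26 = 16 = Q
Ciphertext: BUZYVWQ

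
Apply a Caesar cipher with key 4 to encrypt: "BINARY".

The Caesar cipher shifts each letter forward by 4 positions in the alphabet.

Step 1: For each letter, shift forward by 4 positions (mod 26).
  B (position 1) -> position (1+4) mod 26 = 5 -> F
  I (position 8) -> position (8+4) mod 26 = 12 -> M
  N (position 13) -> position (13+4) mod 26 = 17 -> R
  A (position 0) -> position (0+4) mod 26 = 4 -> E
  R (position 17) -> position (17+4) mod 26 = 21 -> V
  Y (position 24) -> position (24+4) mod 26 = 2 -> C
Result: FMREVC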